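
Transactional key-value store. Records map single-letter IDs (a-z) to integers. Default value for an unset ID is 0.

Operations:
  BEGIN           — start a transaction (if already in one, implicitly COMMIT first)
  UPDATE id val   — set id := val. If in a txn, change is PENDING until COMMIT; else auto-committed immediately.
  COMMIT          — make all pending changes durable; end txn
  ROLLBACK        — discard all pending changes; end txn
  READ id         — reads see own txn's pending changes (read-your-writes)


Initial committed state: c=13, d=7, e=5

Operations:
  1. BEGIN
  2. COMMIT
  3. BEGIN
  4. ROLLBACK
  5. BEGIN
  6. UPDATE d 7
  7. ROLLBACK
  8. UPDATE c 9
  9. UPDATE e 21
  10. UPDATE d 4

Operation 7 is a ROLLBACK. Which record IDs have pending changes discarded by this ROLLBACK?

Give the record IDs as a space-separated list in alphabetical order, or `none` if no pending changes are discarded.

Initial committed: {c=13, d=7, e=5}
Op 1: BEGIN: in_txn=True, pending={}
Op 2: COMMIT: merged [] into committed; committed now {c=13, d=7, e=5}
Op 3: BEGIN: in_txn=True, pending={}
Op 4: ROLLBACK: discarded pending []; in_txn=False
Op 5: BEGIN: in_txn=True, pending={}
Op 6: UPDATE d=7 (pending; pending now {d=7})
Op 7: ROLLBACK: discarded pending ['d']; in_txn=False
Op 8: UPDATE c=9 (auto-commit; committed c=9)
Op 9: UPDATE e=21 (auto-commit; committed e=21)
Op 10: UPDATE d=4 (auto-commit; committed d=4)
ROLLBACK at op 7 discards: ['d']

Answer: d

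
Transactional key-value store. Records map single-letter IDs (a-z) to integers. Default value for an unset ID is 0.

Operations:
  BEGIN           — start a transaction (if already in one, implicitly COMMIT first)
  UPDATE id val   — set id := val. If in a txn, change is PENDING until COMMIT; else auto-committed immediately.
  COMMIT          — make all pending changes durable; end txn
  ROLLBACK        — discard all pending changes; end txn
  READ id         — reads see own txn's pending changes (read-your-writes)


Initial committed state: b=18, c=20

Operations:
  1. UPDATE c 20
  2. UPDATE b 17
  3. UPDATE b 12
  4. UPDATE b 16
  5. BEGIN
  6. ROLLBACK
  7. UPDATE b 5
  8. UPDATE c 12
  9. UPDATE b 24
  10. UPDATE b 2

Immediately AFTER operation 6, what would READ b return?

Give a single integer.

Answer: 16

Derivation:
Initial committed: {b=18, c=20}
Op 1: UPDATE c=20 (auto-commit; committed c=20)
Op 2: UPDATE b=17 (auto-commit; committed b=17)
Op 3: UPDATE b=12 (auto-commit; committed b=12)
Op 4: UPDATE b=16 (auto-commit; committed b=16)
Op 5: BEGIN: in_txn=True, pending={}
Op 6: ROLLBACK: discarded pending []; in_txn=False
After op 6: visible(b) = 16 (pending={}, committed={b=16, c=20})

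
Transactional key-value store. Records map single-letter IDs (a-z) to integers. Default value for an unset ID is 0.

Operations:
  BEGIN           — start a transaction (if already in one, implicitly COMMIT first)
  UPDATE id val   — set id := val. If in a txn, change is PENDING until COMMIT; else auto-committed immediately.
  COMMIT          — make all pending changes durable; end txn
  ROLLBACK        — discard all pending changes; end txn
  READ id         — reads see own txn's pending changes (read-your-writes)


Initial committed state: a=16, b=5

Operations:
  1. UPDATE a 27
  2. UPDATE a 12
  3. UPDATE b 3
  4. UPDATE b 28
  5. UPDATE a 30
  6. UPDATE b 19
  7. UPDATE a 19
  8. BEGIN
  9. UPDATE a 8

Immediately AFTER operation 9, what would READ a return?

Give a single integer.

Initial committed: {a=16, b=5}
Op 1: UPDATE a=27 (auto-commit; committed a=27)
Op 2: UPDATE a=12 (auto-commit; committed a=12)
Op 3: UPDATE b=3 (auto-commit; committed b=3)
Op 4: UPDATE b=28 (auto-commit; committed b=28)
Op 5: UPDATE a=30 (auto-commit; committed a=30)
Op 6: UPDATE b=19 (auto-commit; committed b=19)
Op 7: UPDATE a=19 (auto-commit; committed a=19)
Op 8: BEGIN: in_txn=True, pending={}
Op 9: UPDATE a=8 (pending; pending now {a=8})
After op 9: visible(a) = 8 (pending={a=8}, committed={a=19, b=19})

Answer: 8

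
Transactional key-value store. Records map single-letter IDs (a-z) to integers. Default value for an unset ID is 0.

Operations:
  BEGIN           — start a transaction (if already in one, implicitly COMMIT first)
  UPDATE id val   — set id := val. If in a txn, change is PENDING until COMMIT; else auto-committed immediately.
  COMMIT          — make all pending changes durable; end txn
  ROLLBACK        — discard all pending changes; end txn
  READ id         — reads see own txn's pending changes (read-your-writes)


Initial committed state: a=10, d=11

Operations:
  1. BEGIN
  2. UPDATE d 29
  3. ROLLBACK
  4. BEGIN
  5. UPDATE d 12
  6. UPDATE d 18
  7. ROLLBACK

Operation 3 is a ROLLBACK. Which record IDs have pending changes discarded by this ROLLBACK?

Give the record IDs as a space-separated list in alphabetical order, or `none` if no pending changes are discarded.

Initial committed: {a=10, d=11}
Op 1: BEGIN: in_txn=True, pending={}
Op 2: UPDATE d=29 (pending; pending now {d=29})
Op 3: ROLLBACK: discarded pending ['d']; in_txn=False
Op 4: BEGIN: in_txn=True, pending={}
Op 5: UPDATE d=12 (pending; pending now {d=12})
Op 6: UPDATE d=18 (pending; pending now {d=18})
Op 7: ROLLBACK: discarded pending ['d']; in_txn=False
ROLLBACK at op 3 discards: ['d']

Answer: d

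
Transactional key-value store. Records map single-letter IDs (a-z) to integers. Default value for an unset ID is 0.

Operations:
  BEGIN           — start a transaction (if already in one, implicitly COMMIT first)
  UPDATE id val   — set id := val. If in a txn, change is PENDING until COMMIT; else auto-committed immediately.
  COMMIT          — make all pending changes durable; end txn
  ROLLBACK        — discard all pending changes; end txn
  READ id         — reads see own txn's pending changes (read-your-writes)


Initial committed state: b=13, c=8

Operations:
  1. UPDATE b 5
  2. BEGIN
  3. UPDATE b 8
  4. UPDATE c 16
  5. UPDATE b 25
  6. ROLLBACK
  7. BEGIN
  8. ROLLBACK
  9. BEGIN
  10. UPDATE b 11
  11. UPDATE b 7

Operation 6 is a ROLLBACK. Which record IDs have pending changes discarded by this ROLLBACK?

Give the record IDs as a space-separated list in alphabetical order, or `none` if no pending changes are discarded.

Answer: b c

Derivation:
Initial committed: {b=13, c=8}
Op 1: UPDATE b=5 (auto-commit; committed b=5)
Op 2: BEGIN: in_txn=True, pending={}
Op 3: UPDATE b=8 (pending; pending now {b=8})
Op 4: UPDATE c=16 (pending; pending now {b=8, c=16})
Op 5: UPDATE b=25 (pending; pending now {b=25, c=16})
Op 6: ROLLBACK: discarded pending ['b', 'c']; in_txn=False
Op 7: BEGIN: in_txn=True, pending={}
Op 8: ROLLBACK: discarded pending []; in_txn=False
Op 9: BEGIN: in_txn=True, pending={}
Op 10: UPDATE b=11 (pending; pending now {b=11})
Op 11: UPDATE b=7 (pending; pending now {b=7})
ROLLBACK at op 6 discards: ['b', 'c']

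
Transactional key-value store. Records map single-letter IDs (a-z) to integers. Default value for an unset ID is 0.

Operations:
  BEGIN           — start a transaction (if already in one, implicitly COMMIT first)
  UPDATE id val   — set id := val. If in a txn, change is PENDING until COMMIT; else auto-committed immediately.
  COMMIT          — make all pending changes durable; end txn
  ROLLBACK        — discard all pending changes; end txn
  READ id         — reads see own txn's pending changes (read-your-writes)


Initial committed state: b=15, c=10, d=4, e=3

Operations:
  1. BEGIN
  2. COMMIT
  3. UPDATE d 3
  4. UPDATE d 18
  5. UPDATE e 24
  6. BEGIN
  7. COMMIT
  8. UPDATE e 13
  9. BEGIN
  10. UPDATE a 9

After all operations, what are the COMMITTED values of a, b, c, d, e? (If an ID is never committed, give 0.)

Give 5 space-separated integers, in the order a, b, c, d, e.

Answer: 0 15 10 18 13

Derivation:
Initial committed: {b=15, c=10, d=4, e=3}
Op 1: BEGIN: in_txn=True, pending={}
Op 2: COMMIT: merged [] into committed; committed now {b=15, c=10, d=4, e=3}
Op 3: UPDATE d=3 (auto-commit; committed d=3)
Op 4: UPDATE d=18 (auto-commit; committed d=18)
Op 5: UPDATE e=24 (auto-commit; committed e=24)
Op 6: BEGIN: in_txn=True, pending={}
Op 7: COMMIT: merged [] into committed; committed now {b=15, c=10, d=18, e=24}
Op 8: UPDATE e=13 (auto-commit; committed e=13)
Op 9: BEGIN: in_txn=True, pending={}
Op 10: UPDATE a=9 (pending; pending now {a=9})
Final committed: {b=15, c=10, d=18, e=13}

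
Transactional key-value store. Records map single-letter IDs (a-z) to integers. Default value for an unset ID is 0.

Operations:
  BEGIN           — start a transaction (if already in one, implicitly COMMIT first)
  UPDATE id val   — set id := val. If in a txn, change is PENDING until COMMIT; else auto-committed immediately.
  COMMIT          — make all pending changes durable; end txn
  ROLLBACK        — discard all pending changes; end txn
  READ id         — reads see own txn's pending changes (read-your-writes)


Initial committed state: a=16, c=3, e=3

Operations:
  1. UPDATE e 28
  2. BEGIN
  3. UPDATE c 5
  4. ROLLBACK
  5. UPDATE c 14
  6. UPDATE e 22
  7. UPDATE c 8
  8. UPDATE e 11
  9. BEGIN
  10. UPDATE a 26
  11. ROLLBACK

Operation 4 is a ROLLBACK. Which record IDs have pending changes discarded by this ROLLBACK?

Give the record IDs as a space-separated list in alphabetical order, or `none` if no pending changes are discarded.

Initial committed: {a=16, c=3, e=3}
Op 1: UPDATE e=28 (auto-commit; committed e=28)
Op 2: BEGIN: in_txn=True, pending={}
Op 3: UPDATE c=5 (pending; pending now {c=5})
Op 4: ROLLBACK: discarded pending ['c']; in_txn=False
Op 5: UPDATE c=14 (auto-commit; committed c=14)
Op 6: UPDATE e=22 (auto-commit; committed e=22)
Op 7: UPDATE c=8 (auto-commit; committed c=8)
Op 8: UPDATE e=11 (auto-commit; committed e=11)
Op 9: BEGIN: in_txn=True, pending={}
Op 10: UPDATE a=26 (pending; pending now {a=26})
Op 11: ROLLBACK: discarded pending ['a']; in_txn=False
ROLLBACK at op 4 discards: ['c']

Answer: c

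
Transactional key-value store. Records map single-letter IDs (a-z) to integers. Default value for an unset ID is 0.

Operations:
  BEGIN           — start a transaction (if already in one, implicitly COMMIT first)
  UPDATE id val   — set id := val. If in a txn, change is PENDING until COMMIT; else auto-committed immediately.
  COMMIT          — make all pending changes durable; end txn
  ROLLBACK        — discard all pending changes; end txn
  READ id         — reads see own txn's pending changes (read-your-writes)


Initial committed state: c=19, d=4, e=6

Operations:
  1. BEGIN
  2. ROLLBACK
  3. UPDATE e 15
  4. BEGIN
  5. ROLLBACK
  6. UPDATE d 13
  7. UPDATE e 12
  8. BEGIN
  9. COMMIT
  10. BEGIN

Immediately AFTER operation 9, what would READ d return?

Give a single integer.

Initial committed: {c=19, d=4, e=6}
Op 1: BEGIN: in_txn=True, pending={}
Op 2: ROLLBACK: discarded pending []; in_txn=False
Op 3: UPDATE e=15 (auto-commit; committed e=15)
Op 4: BEGIN: in_txn=True, pending={}
Op 5: ROLLBACK: discarded pending []; in_txn=False
Op 6: UPDATE d=13 (auto-commit; committed d=13)
Op 7: UPDATE e=12 (auto-commit; committed e=12)
Op 8: BEGIN: in_txn=True, pending={}
Op 9: COMMIT: merged [] into committed; committed now {c=19, d=13, e=12}
After op 9: visible(d) = 13 (pending={}, committed={c=19, d=13, e=12})

Answer: 13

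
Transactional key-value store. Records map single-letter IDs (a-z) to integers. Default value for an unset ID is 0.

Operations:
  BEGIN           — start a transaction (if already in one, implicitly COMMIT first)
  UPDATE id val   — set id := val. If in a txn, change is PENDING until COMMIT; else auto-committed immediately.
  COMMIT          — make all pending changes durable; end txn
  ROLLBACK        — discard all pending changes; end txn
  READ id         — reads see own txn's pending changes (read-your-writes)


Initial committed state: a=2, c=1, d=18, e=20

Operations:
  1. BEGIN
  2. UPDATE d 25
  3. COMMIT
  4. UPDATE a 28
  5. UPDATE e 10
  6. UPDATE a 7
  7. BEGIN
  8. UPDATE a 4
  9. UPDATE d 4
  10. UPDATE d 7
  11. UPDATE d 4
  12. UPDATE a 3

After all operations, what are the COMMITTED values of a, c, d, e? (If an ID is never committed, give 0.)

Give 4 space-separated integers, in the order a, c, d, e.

Answer: 7 1 25 10

Derivation:
Initial committed: {a=2, c=1, d=18, e=20}
Op 1: BEGIN: in_txn=True, pending={}
Op 2: UPDATE d=25 (pending; pending now {d=25})
Op 3: COMMIT: merged ['d'] into committed; committed now {a=2, c=1, d=25, e=20}
Op 4: UPDATE a=28 (auto-commit; committed a=28)
Op 5: UPDATE e=10 (auto-commit; committed e=10)
Op 6: UPDATE a=7 (auto-commit; committed a=7)
Op 7: BEGIN: in_txn=True, pending={}
Op 8: UPDATE a=4 (pending; pending now {a=4})
Op 9: UPDATE d=4 (pending; pending now {a=4, d=4})
Op 10: UPDATE d=7 (pending; pending now {a=4, d=7})
Op 11: UPDATE d=4 (pending; pending now {a=4, d=4})
Op 12: UPDATE a=3 (pending; pending now {a=3, d=4})
Final committed: {a=7, c=1, d=25, e=10}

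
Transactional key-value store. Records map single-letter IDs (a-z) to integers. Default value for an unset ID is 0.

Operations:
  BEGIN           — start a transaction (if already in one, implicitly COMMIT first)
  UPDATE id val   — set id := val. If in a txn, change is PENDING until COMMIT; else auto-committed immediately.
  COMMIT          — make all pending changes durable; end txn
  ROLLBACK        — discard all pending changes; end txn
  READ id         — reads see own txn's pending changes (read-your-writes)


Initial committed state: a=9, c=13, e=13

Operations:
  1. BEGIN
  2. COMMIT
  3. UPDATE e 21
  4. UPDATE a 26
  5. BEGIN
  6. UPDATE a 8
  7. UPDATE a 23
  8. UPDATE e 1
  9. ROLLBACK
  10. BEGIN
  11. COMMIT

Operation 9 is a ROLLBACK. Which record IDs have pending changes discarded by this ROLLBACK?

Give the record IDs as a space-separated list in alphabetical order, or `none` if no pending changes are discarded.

Answer: a e

Derivation:
Initial committed: {a=9, c=13, e=13}
Op 1: BEGIN: in_txn=True, pending={}
Op 2: COMMIT: merged [] into committed; committed now {a=9, c=13, e=13}
Op 3: UPDATE e=21 (auto-commit; committed e=21)
Op 4: UPDATE a=26 (auto-commit; committed a=26)
Op 5: BEGIN: in_txn=True, pending={}
Op 6: UPDATE a=8 (pending; pending now {a=8})
Op 7: UPDATE a=23 (pending; pending now {a=23})
Op 8: UPDATE e=1 (pending; pending now {a=23, e=1})
Op 9: ROLLBACK: discarded pending ['a', 'e']; in_txn=False
Op 10: BEGIN: in_txn=True, pending={}
Op 11: COMMIT: merged [] into committed; committed now {a=26, c=13, e=21}
ROLLBACK at op 9 discards: ['a', 'e']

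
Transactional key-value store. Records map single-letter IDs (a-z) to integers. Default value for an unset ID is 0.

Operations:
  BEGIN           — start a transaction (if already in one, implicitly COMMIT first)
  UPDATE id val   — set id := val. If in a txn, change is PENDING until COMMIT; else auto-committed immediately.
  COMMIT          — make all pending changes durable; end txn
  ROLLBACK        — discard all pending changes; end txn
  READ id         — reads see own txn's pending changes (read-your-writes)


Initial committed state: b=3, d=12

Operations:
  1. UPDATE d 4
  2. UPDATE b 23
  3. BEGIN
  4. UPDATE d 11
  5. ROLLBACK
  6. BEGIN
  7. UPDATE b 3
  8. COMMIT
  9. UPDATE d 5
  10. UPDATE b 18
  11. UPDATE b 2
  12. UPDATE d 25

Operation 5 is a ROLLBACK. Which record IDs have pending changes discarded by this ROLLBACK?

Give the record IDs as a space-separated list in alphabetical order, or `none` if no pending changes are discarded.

Answer: d

Derivation:
Initial committed: {b=3, d=12}
Op 1: UPDATE d=4 (auto-commit; committed d=4)
Op 2: UPDATE b=23 (auto-commit; committed b=23)
Op 3: BEGIN: in_txn=True, pending={}
Op 4: UPDATE d=11 (pending; pending now {d=11})
Op 5: ROLLBACK: discarded pending ['d']; in_txn=False
Op 6: BEGIN: in_txn=True, pending={}
Op 7: UPDATE b=3 (pending; pending now {b=3})
Op 8: COMMIT: merged ['b'] into committed; committed now {b=3, d=4}
Op 9: UPDATE d=5 (auto-commit; committed d=5)
Op 10: UPDATE b=18 (auto-commit; committed b=18)
Op 11: UPDATE b=2 (auto-commit; committed b=2)
Op 12: UPDATE d=25 (auto-commit; committed d=25)
ROLLBACK at op 5 discards: ['d']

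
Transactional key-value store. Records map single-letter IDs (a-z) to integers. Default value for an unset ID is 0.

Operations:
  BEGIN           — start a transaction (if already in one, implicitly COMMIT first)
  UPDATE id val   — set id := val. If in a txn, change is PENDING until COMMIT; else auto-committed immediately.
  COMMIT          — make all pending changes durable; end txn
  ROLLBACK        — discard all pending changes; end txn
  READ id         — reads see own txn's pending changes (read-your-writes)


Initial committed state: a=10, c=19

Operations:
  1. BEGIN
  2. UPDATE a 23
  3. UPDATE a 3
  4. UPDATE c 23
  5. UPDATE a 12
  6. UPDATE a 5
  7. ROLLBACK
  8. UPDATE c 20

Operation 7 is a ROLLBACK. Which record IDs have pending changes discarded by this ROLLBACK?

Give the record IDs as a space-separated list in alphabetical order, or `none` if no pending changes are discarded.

Answer: a c

Derivation:
Initial committed: {a=10, c=19}
Op 1: BEGIN: in_txn=True, pending={}
Op 2: UPDATE a=23 (pending; pending now {a=23})
Op 3: UPDATE a=3 (pending; pending now {a=3})
Op 4: UPDATE c=23 (pending; pending now {a=3, c=23})
Op 5: UPDATE a=12 (pending; pending now {a=12, c=23})
Op 6: UPDATE a=5 (pending; pending now {a=5, c=23})
Op 7: ROLLBACK: discarded pending ['a', 'c']; in_txn=False
Op 8: UPDATE c=20 (auto-commit; committed c=20)
ROLLBACK at op 7 discards: ['a', 'c']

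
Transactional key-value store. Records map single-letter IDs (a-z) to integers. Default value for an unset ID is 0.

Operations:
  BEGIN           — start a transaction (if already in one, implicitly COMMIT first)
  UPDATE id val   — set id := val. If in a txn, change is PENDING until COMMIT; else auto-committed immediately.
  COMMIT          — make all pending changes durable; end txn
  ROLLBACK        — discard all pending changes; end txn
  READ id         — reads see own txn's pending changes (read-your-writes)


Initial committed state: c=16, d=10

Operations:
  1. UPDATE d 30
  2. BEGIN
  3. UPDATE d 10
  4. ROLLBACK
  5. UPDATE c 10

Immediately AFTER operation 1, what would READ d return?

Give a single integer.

Answer: 30

Derivation:
Initial committed: {c=16, d=10}
Op 1: UPDATE d=30 (auto-commit; committed d=30)
After op 1: visible(d) = 30 (pending={}, committed={c=16, d=30})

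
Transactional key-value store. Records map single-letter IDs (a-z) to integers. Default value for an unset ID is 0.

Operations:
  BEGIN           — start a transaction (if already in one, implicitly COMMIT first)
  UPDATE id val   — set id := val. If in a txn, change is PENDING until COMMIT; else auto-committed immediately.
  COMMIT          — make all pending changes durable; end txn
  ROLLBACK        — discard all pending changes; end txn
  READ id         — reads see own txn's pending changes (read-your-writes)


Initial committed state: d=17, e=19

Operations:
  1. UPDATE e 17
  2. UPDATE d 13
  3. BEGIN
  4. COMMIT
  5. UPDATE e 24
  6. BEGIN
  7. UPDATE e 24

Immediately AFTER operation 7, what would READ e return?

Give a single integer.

Initial committed: {d=17, e=19}
Op 1: UPDATE e=17 (auto-commit; committed e=17)
Op 2: UPDATE d=13 (auto-commit; committed d=13)
Op 3: BEGIN: in_txn=True, pending={}
Op 4: COMMIT: merged [] into committed; committed now {d=13, e=17}
Op 5: UPDATE e=24 (auto-commit; committed e=24)
Op 6: BEGIN: in_txn=True, pending={}
Op 7: UPDATE e=24 (pending; pending now {e=24})
After op 7: visible(e) = 24 (pending={e=24}, committed={d=13, e=24})

Answer: 24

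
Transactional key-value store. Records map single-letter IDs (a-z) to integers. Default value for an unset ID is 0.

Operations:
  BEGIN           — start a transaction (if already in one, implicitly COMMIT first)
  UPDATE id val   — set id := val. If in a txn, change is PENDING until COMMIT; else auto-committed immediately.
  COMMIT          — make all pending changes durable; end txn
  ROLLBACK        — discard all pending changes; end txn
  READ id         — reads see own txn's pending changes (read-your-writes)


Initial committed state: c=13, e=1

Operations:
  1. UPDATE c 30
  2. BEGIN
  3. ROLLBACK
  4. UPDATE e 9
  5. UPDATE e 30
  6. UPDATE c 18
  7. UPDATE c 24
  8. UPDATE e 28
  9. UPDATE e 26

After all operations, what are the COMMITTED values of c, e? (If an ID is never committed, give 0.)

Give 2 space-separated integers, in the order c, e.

Initial committed: {c=13, e=1}
Op 1: UPDATE c=30 (auto-commit; committed c=30)
Op 2: BEGIN: in_txn=True, pending={}
Op 3: ROLLBACK: discarded pending []; in_txn=False
Op 4: UPDATE e=9 (auto-commit; committed e=9)
Op 5: UPDATE e=30 (auto-commit; committed e=30)
Op 6: UPDATE c=18 (auto-commit; committed c=18)
Op 7: UPDATE c=24 (auto-commit; committed c=24)
Op 8: UPDATE e=28 (auto-commit; committed e=28)
Op 9: UPDATE e=26 (auto-commit; committed e=26)
Final committed: {c=24, e=26}

Answer: 24 26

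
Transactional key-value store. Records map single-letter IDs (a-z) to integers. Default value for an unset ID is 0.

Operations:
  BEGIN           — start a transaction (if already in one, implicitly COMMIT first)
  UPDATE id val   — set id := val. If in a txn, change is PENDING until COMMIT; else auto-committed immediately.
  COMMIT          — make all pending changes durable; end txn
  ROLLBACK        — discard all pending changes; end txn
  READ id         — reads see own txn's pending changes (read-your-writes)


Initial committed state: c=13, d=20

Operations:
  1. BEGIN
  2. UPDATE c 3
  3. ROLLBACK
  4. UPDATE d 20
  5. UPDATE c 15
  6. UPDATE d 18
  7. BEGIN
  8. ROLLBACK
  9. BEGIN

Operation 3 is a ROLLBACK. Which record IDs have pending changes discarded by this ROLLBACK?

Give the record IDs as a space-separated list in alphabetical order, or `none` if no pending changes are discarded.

Initial committed: {c=13, d=20}
Op 1: BEGIN: in_txn=True, pending={}
Op 2: UPDATE c=3 (pending; pending now {c=3})
Op 3: ROLLBACK: discarded pending ['c']; in_txn=False
Op 4: UPDATE d=20 (auto-commit; committed d=20)
Op 5: UPDATE c=15 (auto-commit; committed c=15)
Op 6: UPDATE d=18 (auto-commit; committed d=18)
Op 7: BEGIN: in_txn=True, pending={}
Op 8: ROLLBACK: discarded pending []; in_txn=False
Op 9: BEGIN: in_txn=True, pending={}
ROLLBACK at op 3 discards: ['c']

Answer: c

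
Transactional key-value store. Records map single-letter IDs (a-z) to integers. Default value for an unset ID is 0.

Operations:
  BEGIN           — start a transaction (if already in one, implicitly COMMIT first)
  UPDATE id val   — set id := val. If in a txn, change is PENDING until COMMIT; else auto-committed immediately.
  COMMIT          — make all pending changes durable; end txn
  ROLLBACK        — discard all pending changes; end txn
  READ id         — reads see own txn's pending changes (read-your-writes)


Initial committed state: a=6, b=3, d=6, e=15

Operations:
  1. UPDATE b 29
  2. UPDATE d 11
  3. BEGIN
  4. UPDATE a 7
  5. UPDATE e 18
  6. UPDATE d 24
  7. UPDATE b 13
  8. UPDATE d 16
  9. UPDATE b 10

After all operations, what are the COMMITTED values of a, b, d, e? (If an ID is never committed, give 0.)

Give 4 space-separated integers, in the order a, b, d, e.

Initial committed: {a=6, b=3, d=6, e=15}
Op 1: UPDATE b=29 (auto-commit; committed b=29)
Op 2: UPDATE d=11 (auto-commit; committed d=11)
Op 3: BEGIN: in_txn=True, pending={}
Op 4: UPDATE a=7 (pending; pending now {a=7})
Op 5: UPDATE e=18 (pending; pending now {a=7, e=18})
Op 6: UPDATE d=24 (pending; pending now {a=7, d=24, e=18})
Op 7: UPDATE b=13 (pending; pending now {a=7, b=13, d=24, e=18})
Op 8: UPDATE d=16 (pending; pending now {a=7, b=13, d=16, e=18})
Op 9: UPDATE b=10 (pending; pending now {a=7, b=10, d=16, e=18})
Final committed: {a=6, b=29, d=11, e=15}

Answer: 6 29 11 15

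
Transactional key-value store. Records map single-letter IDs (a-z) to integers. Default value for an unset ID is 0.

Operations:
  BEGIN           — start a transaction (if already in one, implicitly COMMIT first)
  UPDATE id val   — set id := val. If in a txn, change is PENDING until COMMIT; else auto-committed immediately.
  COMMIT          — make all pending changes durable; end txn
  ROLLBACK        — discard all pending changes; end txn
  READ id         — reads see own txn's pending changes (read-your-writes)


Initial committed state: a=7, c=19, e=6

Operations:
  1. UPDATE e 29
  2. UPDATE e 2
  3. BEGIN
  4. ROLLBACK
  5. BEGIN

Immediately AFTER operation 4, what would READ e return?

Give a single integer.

Initial committed: {a=7, c=19, e=6}
Op 1: UPDATE e=29 (auto-commit; committed e=29)
Op 2: UPDATE e=2 (auto-commit; committed e=2)
Op 3: BEGIN: in_txn=True, pending={}
Op 4: ROLLBACK: discarded pending []; in_txn=False
After op 4: visible(e) = 2 (pending={}, committed={a=7, c=19, e=2})

Answer: 2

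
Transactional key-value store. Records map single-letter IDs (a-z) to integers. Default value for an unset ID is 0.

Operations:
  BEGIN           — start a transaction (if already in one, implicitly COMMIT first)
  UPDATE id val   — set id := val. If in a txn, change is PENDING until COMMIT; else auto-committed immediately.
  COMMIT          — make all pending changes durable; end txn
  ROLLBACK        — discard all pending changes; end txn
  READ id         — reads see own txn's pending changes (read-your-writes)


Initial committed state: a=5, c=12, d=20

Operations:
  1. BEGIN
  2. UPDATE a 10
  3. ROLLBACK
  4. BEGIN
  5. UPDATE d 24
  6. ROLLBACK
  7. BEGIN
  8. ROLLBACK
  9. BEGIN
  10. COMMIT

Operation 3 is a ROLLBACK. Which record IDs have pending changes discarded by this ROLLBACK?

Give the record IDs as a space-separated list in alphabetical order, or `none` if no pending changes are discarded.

Initial committed: {a=5, c=12, d=20}
Op 1: BEGIN: in_txn=True, pending={}
Op 2: UPDATE a=10 (pending; pending now {a=10})
Op 3: ROLLBACK: discarded pending ['a']; in_txn=False
Op 4: BEGIN: in_txn=True, pending={}
Op 5: UPDATE d=24 (pending; pending now {d=24})
Op 6: ROLLBACK: discarded pending ['d']; in_txn=False
Op 7: BEGIN: in_txn=True, pending={}
Op 8: ROLLBACK: discarded pending []; in_txn=False
Op 9: BEGIN: in_txn=True, pending={}
Op 10: COMMIT: merged [] into committed; committed now {a=5, c=12, d=20}
ROLLBACK at op 3 discards: ['a']

Answer: a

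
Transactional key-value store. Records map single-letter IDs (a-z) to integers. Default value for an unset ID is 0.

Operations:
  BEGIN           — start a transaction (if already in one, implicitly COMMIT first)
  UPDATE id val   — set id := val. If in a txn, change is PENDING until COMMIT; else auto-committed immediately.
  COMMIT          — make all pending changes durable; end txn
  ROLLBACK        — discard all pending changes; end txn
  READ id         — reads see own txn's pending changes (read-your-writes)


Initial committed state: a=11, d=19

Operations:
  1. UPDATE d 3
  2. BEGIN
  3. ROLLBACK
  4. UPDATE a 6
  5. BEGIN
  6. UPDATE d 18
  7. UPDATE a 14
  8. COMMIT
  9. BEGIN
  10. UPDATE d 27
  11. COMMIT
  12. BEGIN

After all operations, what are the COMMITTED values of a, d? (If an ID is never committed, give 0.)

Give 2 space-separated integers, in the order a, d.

Answer: 14 27

Derivation:
Initial committed: {a=11, d=19}
Op 1: UPDATE d=3 (auto-commit; committed d=3)
Op 2: BEGIN: in_txn=True, pending={}
Op 3: ROLLBACK: discarded pending []; in_txn=False
Op 4: UPDATE a=6 (auto-commit; committed a=6)
Op 5: BEGIN: in_txn=True, pending={}
Op 6: UPDATE d=18 (pending; pending now {d=18})
Op 7: UPDATE a=14 (pending; pending now {a=14, d=18})
Op 8: COMMIT: merged ['a', 'd'] into committed; committed now {a=14, d=18}
Op 9: BEGIN: in_txn=True, pending={}
Op 10: UPDATE d=27 (pending; pending now {d=27})
Op 11: COMMIT: merged ['d'] into committed; committed now {a=14, d=27}
Op 12: BEGIN: in_txn=True, pending={}
Final committed: {a=14, d=27}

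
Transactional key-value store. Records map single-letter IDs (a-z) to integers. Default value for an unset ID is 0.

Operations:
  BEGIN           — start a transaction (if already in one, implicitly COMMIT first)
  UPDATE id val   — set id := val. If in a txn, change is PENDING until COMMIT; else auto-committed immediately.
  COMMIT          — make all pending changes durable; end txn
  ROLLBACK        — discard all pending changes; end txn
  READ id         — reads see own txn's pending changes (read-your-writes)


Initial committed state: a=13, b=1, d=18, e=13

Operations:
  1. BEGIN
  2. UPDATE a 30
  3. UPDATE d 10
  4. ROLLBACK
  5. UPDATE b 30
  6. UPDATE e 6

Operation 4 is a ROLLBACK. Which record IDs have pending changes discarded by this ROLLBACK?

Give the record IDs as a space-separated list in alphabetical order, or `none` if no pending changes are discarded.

Initial committed: {a=13, b=1, d=18, e=13}
Op 1: BEGIN: in_txn=True, pending={}
Op 2: UPDATE a=30 (pending; pending now {a=30})
Op 3: UPDATE d=10 (pending; pending now {a=30, d=10})
Op 4: ROLLBACK: discarded pending ['a', 'd']; in_txn=False
Op 5: UPDATE b=30 (auto-commit; committed b=30)
Op 6: UPDATE e=6 (auto-commit; committed e=6)
ROLLBACK at op 4 discards: ['a', 'd']

Answer: a d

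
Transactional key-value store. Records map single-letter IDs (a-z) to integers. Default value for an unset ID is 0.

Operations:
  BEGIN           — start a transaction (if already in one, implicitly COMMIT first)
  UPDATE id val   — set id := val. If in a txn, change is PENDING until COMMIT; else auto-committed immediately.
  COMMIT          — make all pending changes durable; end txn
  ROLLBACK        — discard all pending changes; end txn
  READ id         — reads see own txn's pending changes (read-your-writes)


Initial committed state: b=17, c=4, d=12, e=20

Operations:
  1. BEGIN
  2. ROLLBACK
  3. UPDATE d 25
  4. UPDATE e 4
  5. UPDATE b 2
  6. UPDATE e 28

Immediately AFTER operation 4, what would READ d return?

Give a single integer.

Answer: 25

Derivation:
Initial committed: {b=17, c=4, d=12, e=20}
Op 1: BEGIN: in_txn=True, pending={}
Op 2: ROLLBACK: discarded pending []; in_txn=False
Op 3: UPDATE d=25 (auto-commit; committed d=25)
Op 4: UPDATE e=4 (auto-commit; committed e=4)
After op 4: visible(d) = 25 (pending={}, committed={b=17, c=4, d=25, e=4})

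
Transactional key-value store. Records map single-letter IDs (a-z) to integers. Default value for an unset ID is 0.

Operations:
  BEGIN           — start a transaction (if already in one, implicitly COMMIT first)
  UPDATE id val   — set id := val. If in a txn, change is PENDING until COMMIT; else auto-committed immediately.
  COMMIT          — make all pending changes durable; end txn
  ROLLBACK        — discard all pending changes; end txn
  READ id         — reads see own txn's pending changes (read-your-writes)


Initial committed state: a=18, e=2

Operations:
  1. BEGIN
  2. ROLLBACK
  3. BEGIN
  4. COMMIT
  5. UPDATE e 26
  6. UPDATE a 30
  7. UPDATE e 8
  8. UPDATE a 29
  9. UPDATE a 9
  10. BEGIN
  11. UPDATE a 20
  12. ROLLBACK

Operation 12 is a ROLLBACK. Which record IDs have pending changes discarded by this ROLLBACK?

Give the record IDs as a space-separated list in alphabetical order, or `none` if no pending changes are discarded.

Answer: a

Derivation:
Initial committed: {a=18, e=2}
Op 1: BEGIN: in_txn=True, pending={}
Op 2: ROLLBACK: discarded pending []; in_txn=False
Op 3: BEGIN: in_txn=True, pending={}
Op 4: COMMIT: merged [] into committed; committed now {a=18, e=2}
Op 5: UPDATE e=26 (auto-commit; committed e=26)
Op 6: UPDATE a=30 (auto-commit; committed a=30)
Op 7: UPDATE e=8 (auto-commit; committed e=8)
Op 8: UPDATE a=29 (auto-commit; committed a=29)
Op 9: UPDATE a=9 (auto-commit; committed a=9)
Op 10: BEGIN: in_txn=True, pending={}
Op 11: UPDATE a=20 (pending; pending now {a=20})
Op 12: ROLLBACK: discarded pending ['a']; in_txn=False
ROLLBACK at op 12 discards: ['a']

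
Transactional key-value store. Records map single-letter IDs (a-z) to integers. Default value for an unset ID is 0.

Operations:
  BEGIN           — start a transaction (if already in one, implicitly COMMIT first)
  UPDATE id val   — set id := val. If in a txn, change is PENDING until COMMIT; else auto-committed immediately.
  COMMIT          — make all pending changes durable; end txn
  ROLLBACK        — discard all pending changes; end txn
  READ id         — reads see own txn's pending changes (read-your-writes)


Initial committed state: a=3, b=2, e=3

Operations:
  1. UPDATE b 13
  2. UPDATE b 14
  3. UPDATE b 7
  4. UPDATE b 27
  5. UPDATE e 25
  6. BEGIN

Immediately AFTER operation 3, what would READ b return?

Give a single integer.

Initial committed: {a=3, b=2, e=3}
Op 1: UPDATE b=13 (auto-commit; committed b=13)
Op 2: UPDATE b=14 (auto-commit; committed b=14)
Op 3: UPDATE b=7 (auto-commit; committed b=7)
After op 3: visible(b) = 7 (pending={}, committed={a=3, b=7, e=3})

Answer: 7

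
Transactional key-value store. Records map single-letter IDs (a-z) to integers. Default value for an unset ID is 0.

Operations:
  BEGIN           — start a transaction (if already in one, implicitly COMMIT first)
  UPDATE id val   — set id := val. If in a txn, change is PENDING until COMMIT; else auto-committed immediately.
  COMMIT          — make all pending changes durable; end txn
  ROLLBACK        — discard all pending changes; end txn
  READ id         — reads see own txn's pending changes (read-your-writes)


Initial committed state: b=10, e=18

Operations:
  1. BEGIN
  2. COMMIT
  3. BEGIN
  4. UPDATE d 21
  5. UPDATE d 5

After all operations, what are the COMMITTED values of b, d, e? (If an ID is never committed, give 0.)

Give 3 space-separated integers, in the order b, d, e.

Initial committed: {b=10, e=18}
Op 1: BEGIN: in_txn=True, pending={}
Op 2: COMMIT: merged [] into committed; committed now {b=10, e=18}
Op 3: BEGIN: in_txn=True, pending={}
Op 4: UPDATE d=21 (pending; pending now {d=21})
Op 5: UPDATE d=5 (pending; pending now {d=5})
Final committed: {b=10, e=18}

Answer: 10 0 18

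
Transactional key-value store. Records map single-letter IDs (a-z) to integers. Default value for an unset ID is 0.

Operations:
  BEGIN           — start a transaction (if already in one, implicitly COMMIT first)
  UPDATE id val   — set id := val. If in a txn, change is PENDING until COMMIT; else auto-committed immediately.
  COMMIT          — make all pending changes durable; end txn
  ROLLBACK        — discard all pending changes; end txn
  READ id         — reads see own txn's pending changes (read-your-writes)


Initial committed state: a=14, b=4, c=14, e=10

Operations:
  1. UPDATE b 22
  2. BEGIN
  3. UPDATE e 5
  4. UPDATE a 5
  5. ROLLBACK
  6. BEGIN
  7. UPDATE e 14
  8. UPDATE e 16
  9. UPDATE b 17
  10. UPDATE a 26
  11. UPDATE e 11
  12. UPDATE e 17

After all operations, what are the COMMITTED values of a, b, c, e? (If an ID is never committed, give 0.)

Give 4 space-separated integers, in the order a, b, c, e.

Initial committed: {a=14, b=4, c=14, e=10}
Op 1: UPDATE b=22 (auto-commit; committed b=22)
Op 2: BEGIN: in_txn=True, pending={}
Op 3: UPDATE e=5 (pending; pending now {e=5})
Op 4: UPDATE a=5 (pending; pending now {a=5, e=5})
Op 5: ROLLBACK: discarded pending ['a', 'e']; in_txn=False
Op 6: BEGIN: in_txn=True, pending={}
Op 7: UPDATE e=14 (pending; pending now {e=14})
Op 8: UPDATE e=16 (pending; pending now {e=16})
Op 9: UPDATE b=17 (pending; pending now {b=17, e=16})
Op 10: UPDATE a=26 (pending; pending now {a=26, b=17, e=16})
Op 11: UPDATE e=11 (pending; pending now {a=26, b=17, e=11})
Op 12: UPDATE e=17 (pending; pending now {a=26, b=17, e=17})
Final committed: {a=14, b=22, c=14, e=10}

Answer: 14 22 14 10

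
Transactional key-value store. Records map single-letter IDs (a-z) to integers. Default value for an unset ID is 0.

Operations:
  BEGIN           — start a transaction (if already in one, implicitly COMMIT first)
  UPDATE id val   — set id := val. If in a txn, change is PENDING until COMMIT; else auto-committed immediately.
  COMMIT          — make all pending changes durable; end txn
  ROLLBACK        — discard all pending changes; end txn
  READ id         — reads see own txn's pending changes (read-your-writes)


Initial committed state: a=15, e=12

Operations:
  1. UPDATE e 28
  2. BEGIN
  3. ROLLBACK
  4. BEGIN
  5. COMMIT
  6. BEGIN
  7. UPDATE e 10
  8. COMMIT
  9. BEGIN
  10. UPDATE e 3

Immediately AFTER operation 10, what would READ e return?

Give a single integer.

Answer: 3

Derivation:
Initial committed: {a=15, e=12}
Op 1: UPDATE e=28 (auto-commit; committed e=28)
Op 2: BEGIN: in_txn=True, pending={}
Op 3: ROLLBACK: discarded pending []; in_txn=False
Op 4: BEGIN: in_txn=True, pending={}
Op 5: COMMIT: merged [] into committed; committed now {a=15, e=28}
Op 6: BEGIN: in_txn=True, pending={}
Op 7: UPDATE e=10 (pending; pending now {e=10})
Op 8: COMMIT: merged ['e'] into committed; committed now {a=15, e=10}
Op 9: BEGIN: in_txn=True, pending={}
Op 10: UPDATE e=3 (pending; pending now {e=3})
After op 10: visible(e) = 3 (pending={e=3}, committed={a=15, e=10})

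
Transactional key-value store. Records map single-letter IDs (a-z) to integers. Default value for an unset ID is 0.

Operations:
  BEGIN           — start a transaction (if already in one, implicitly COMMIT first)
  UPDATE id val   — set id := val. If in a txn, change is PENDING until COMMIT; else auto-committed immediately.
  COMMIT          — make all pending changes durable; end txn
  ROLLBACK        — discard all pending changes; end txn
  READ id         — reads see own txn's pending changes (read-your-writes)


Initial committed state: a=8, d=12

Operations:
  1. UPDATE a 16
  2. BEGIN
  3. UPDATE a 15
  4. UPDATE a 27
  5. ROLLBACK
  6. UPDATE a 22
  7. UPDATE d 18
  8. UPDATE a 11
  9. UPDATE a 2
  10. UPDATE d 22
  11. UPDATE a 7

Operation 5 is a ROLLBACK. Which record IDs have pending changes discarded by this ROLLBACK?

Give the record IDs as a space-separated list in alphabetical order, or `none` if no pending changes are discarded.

Initial committed: {a=8, d=12}
Op 1: UPDATE a=16 (auto-commit; committed a=16)
Op 2: BEGIN: in_txn=True, pending={}
Op 3: UPDATE a=15 (pending; pending now {a=15})
Op 4: UPDATE a=27 (pending; pending now {a=27})
Op 5: ROLLBACK: discarded pending ['a']; in_txn=False
Op 6: UPDATE a=22 (auto-commit; committed a=22)
Op 7: UPDATE d=18 (auto-commit; committed d=18)
Op 8: UPDATE a=11 (auto-commit; committed a=11)
Op 9: UPDATE a=2 (auto-commit; committed a=2)
Op 10: UPDATE d=22 (auto-commit; committed d=22)
Op 11: UPDATE a=7 (auto-commit; committed a=7)
ROLLBACK at op 5 discards: ['a']

Answer: a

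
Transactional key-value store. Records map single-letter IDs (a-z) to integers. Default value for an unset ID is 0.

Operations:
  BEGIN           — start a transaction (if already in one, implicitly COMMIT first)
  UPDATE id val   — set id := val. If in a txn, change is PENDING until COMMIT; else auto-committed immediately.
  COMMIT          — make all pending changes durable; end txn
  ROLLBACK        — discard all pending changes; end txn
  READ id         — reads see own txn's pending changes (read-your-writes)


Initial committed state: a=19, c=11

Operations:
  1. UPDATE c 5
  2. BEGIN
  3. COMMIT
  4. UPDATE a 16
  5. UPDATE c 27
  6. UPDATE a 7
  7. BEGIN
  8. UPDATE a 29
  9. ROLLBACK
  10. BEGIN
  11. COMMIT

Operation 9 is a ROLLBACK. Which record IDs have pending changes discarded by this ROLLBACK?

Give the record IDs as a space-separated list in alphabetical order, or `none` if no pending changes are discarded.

Answer: a

Derivation:
Initial committed: {a=19, c=11}
Op 1: UPDATE c=5 (auto-commit; committed c=5)
Op 2: BEGIN: in_txn=True, pending={}
Op 3: COMMIT: merged [] into committed; committed now {a=19, c=5}
Op 4: UPDATE a=16 (auto-commit; committed a=16)
Op 5: UPDATE c=27 (auto-commit; committed c=27)
Op 6: UPDATE a=7 (auto-commit; committed a=7)
Op 7: BEGIN: in_txn=True, pending={}
Op 8: UPDATE a=29 (pending; pending now {a=29})
Op 9: ROLLBACK: discarded pending ['a']; in_txn=False
Op 10: BEGIN: in_txn=True, pending={}
Op 11: COMMIT: merged [] into committed; committed now {a=7, c=27}
ROLLBACK at op 9 discards: ['a']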